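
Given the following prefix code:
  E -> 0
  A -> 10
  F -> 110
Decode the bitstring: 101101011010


Decoding step by step:
Bits 10 -> A
Bits 110 -> F
Bits 10 -> A
Bits 110 -> F
Bits 10 -> A


Decoded message: AFAFA


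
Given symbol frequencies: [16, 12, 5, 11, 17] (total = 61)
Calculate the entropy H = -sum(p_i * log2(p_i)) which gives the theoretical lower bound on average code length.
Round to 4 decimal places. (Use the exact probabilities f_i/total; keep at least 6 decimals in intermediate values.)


Per-symbol terms -p_i * log2(p_i) with p_i = f_i/61:
  p = 16/61 = 0.262295: log2(p) = -1.930737, -p*log2(p) = 0.506423
  p = 12/61 = 0.196721: log2(p) = -2.345775, -p*log2(p) = 0.461464
  p = 5/61 = 0.081967: log2(p) = -3.608809, -p*log2(p) = 0.295804
  p = 11/61 = 0.180328: log2(p) = -2.471306, -p*log2(p) = 0.445645
  p = 17/61 = 0.278689: log2(p) = -1.843274, -p*log2(p) = 0.513699
H = 0.506423 + 0.461464 + 0.295804 + 0.445645 + 0.513699 = 2.223035

H = 2.223 bits/symbol


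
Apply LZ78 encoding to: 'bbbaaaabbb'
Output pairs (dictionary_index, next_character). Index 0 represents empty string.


LZ78 encoding steps:
Dictionary: {0: ''}
Step 1: w='' (idx 0), next='b' -> output (0, 'b'), add 'b' as idx 1
Step 2: w='b' (idx 1), next='b' -> output (1, 'b'), add 'bb' as idx 2
Step 3: w='' (idx 0), next='a' -> output (0, 'a'), add 'a' as idx 3
Step 4: w='a' (idx 3), next='a' -> output (3, 'a'), add 'aa' as idx 4
Step 5: w='a' (idx 3), next='b' -> output (3, 'b'), add 'ab' as idx 5
Step 6: w='bb' (idx 2), end of input -> output (2, '')


Encoded: [(0, 'b'), (1, 'b'), (0, 'a'), (3, 'a'), (3, 'b'), (2, '')]


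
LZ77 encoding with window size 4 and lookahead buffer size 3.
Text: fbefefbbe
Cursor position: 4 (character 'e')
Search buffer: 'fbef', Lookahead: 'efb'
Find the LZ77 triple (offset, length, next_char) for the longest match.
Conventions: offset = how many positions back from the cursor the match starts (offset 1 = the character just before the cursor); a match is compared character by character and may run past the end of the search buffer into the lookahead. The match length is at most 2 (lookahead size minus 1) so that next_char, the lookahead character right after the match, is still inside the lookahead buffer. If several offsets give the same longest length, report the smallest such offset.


Try each offset into the search buffer:
  offset=1 (pos 3, char 'f'): match length 0
  offset=2 (pos 2, char 'e'): match length 2
  offset=3 (pos 1, char 'b'): match length 0
  offset=4 (pos 0, char 'f'): match length 0
Longest match has length 2 at offset 2.
next_char = character at position 4 + 2 = 6 -> 'b'

Best match: offset=2, length=2 (matching 'ef' starting at position 2)
LZ77 triple: (2, 2, 'b')


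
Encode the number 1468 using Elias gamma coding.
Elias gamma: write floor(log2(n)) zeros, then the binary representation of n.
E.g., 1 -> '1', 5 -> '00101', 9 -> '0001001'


num_bits = floor(log2(1468)) + 1 = 11
leading_zeros = num_bits - 1 = 10
binary(1468) = 10110111100

Elias gamma(1468) = '0000000000' + '10110111100' = 000000000010110111100 (21 bits)


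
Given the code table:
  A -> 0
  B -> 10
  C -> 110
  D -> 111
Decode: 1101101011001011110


Decoding:
110 -> C
110 -> C
10 -> B
110 -> C
0 -> A
10 -> B
111 -> D
10 -> B


Result: CCBCABDB


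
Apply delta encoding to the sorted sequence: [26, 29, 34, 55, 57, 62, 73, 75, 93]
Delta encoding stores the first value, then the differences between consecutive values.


First value: 26
Deltas:
  29 - 26 = 3
  34 - 29 = 5
  55 - 34 = 21
  57 - 55 = 2
  62 - 57 = 5
  73 - 62 = 11
  75 - 73 = 2
  93 - 75 = 18


Delta encoded: [26, 3, 5, 21, 2, 5, 11, 2, 18]


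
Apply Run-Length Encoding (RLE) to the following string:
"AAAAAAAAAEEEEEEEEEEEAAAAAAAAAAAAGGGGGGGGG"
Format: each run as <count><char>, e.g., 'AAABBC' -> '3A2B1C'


Scanning runs left to right:
  i=0: run of 'A' x 9 -> '9A'
  i=9: run of 'E' x 11 -> '11E'
  i=20: run of 'A' x 12 -> '12A'
  i=32: run of 'G' x 9 -> '9G'

RLE = 9A11E12A9G


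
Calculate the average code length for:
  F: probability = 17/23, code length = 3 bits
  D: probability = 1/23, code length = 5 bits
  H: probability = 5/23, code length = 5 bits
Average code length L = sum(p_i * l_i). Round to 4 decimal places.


Weighted contributions p_i * l_i:
  F: (17/23) * 3 = 51/23
  D: (1/23) * 5 = 5/23
  H: (5/23) * 5 = 25/23
Sum = (51 + 5 + 25)/23 = 81/23

L = 81/23 = 3.5217 bits/symbol


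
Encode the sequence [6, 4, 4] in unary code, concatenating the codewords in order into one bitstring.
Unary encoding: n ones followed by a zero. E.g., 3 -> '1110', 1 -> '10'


Encode each number as n ones followed by a terminating 0:
  6 -> 1111110 (7 bits)
  4 -> 11110 (5 bits)
  4 -> 11110 (5 bits)
Total length = 7 + 5 + 5 = 17 bits.

Unary([6, 4, 4]) = 11111101111011110 (17 bits)


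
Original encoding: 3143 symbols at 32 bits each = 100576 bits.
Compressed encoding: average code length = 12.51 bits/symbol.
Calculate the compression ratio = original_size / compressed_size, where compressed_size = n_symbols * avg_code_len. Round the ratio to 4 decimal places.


original_size = n_symbols * orig_bits = 3143 * 32 = 100576 bits
compressed_size = n_symbols * avg_code_len = 3143 * 12.51 = 39318.93 bits
ratio = original_size / compressed_size = 100576 / 39318.93 = 2.558

Compression ratio = 2.558


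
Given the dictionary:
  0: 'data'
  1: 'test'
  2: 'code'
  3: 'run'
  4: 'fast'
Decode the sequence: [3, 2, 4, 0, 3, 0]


Look up each index in the dictionary:
  3 -> 'run'
  2 -> 'code'
  4 -> 'fast'
  0 -> 'data'
  3 -> 'run'
  0 -> 'data'

Decoded: "run code fast data run data"


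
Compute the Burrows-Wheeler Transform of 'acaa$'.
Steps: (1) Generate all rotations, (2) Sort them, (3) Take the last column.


Rotations (sorted):
  0: $acaa -> last char: a
  1: a$aca -> last char: a
  2: aa$ac -> last char: c
  3: acaa$ -> last char: $
  4: caa$a -> last char: a


BWT = aac$a


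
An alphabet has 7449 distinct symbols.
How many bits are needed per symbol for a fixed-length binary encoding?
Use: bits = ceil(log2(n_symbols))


log2(7449) = 12.8628
Bracket: 2^12 = 4096 < 7449 <= 2^13 = 8192
So ceil(log2(7449)) = 13

bits = ceil(log2(7449)) = ceil(12.8628) = 13 bits


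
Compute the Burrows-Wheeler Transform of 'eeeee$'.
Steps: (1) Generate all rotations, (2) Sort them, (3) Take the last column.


Rotations (sorted):
  0: $eeeee -> last char: e
  1: e$eeee -> last char: e
  2: ee$eee -> last char: e
  3: eee$ee -> last char: e
  4: eeee$e -> last char: e
  5: eeeee$ -> last char: $


BWT = eeeee$


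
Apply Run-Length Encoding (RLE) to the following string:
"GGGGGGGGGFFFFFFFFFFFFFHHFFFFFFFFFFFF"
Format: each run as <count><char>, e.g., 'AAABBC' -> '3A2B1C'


Scanning runs left to right:
  i=0: run of 'G' x 9 -> '9G'
  i=9: run of 'F' x 13 -> '13F'
  i=22: run of 'H' x 2 -> '2H'
  i=24: run of 'F' x 12 -> '12F'

RLE = 9G13F2H12F


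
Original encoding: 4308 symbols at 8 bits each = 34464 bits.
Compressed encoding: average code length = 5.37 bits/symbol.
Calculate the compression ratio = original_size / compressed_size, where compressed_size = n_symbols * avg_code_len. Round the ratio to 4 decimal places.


original_size = n_symbols * orig_bits = 4308 * 8 = 34464 bits
compressed_size = n_symbols * avg_code_len = 4308 * 5.37 = 23133.96 bits
ratio = original_size / compressed_size = 34464 / 23133.96 = 1.4898

Compression ratio = 1.4898


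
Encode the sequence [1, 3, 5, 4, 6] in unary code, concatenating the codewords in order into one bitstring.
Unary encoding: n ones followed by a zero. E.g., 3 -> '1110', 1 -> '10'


Encode each number as n ones followed by a terminating 0:
  1 -> 10 (2 bits)
  3 -> 1110 (4 bits)
  5 -> 111110 (6 bits)
  4 -> 11110 (5 bits)
  6 -> 1111110 (7 bits)
Total length = 2 + 4 + 6 + 5 + 7 = 24 bits.

Unary([1, 3, 5, 4, 6]) = 101110111110111101111110 (24 bits)


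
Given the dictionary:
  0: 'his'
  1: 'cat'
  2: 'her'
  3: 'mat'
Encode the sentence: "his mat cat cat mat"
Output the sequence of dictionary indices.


Look up each word in the dictionary:
  'his' -> 0
  'mat' -> 3
  'cat' -> 1
  'cat' -> 1
  'mat' -> 3

Encoded: [0, 3, 1, 1, 3]


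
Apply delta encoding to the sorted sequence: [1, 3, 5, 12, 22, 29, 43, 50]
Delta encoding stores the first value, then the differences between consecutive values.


First value: 1
Deltas:
  3 - 1 = 2
  5 - 3 = 2
  12 - 5 = 7
  22 - 12 = 10
  29 - 22 = 7
  43 - 29 = 14
  50 - 43 = 7


Delta encoded: [1, 2, 2, 7, 10, 7, 14, 7]


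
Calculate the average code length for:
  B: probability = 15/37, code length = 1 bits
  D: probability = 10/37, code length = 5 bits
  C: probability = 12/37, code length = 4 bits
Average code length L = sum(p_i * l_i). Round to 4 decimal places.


Weighted contributions p_i * l_i:
  B: (15/37) * 1 = 15/37
  D: (10/37) * 5 = 50/37
  C: (12/37) * 4 = 48/37
Sum = (15 + 50 + 48)/37 = 113/37

L = 113/37 = 3.0541 bits/symbol


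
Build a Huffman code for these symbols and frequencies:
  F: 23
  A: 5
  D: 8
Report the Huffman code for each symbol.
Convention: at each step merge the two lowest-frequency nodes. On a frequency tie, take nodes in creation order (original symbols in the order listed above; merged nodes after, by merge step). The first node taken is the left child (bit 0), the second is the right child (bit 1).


Huffman tree construction:
Step 1: Merge A(5) + D(8) = 13
Step 2: Merge (A+D)(13) + F(23) = 36
Read each symbol's code off the tree from the root (left child = 0, right child = 1).

Codes:
  F: 1 (length 1)
  A: 00 (length 2)
  D: 01 (length 2)
Average code length: 49/36 = 1.3611 bits/symbol


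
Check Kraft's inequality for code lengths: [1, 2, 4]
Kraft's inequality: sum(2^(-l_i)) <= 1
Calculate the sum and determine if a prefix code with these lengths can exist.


Sum = 2^(-1) + 2^(-2) + 2^(-4)
    = 0.5 + 0.25 + 0.0625
    = 13/16 = 0.8125
Since 0.8125 <= 1, Kraft's inequality IS satisfied.
A prefix code with these lengths CAN exist.

Kraft sum = 0.8125. Satisfied.


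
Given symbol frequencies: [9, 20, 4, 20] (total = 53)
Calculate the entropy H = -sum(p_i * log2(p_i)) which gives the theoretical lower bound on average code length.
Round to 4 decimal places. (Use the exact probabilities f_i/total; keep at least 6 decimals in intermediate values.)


Per-symbol terms -p_i * log2(p_i) with p_i = f_i/53:
  p = 9/53 = 0.169811: log2(p) = -2.557995, -p*log2(p) = 0.434377
  p = 20/53 = 0.377358: log2(p) = -1.405992, -p*log2(p) = 0.530563
  p = 4/53 = 0.075472: log2(p) = -3.727920, -p*log2(p) = 0.281352
  p = 20/53 = 0.377358: log2(p) = -1.405992, -p*log2(p) = 0.530563
H = 0.434377 + 0.530563 + 0.281352 + 0.530563 = 1.776855

H = 1.7769 bits/symbol


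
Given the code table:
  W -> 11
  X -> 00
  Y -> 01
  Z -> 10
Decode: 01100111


Decoding:
01 -> Y
10 -> Z
01 -> Y
11 -> W


Result: YZYW


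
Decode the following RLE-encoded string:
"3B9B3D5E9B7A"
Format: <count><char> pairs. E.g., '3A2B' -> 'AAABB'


Expanding each <count><char> pair:
  3B -> 'BBB'
  9B -> 'BBBBBBBBB'
  3D -> 'DDD'
  5E -> 'EEEEE'
  9B -> 'BBBBBBBBB'
  7A -> 'AAAAAAA'

Decoded = BBBBBBBBBBBBDDDEEEEEBBBBBBBBBAAAAAAA


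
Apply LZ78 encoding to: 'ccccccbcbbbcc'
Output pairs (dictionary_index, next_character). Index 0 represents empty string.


LZ78 encoding steps:
Dictionary: {0: ''}
Step 1: w='' (idx 0), next='c' -> output (0, 'c'), add 'c' as idx 1
Step 2: w='c' (idx 1), next='c' -> output (1, 'c'), add 'cc' as idx 2
Step 3: w='cc' (idx 2), next='c' -> output (2, 'c'), add 'ccc' as idx 3
Step 4: w='' (idx 0), next='b' -> output (0, 'b'), add 'b' as idx 4
Step 5: w='c' (idx 1), next='b' -> output (1, 'b'), add 'cb' as idx 5
Step 6: w='b' (idx 4), next='b' -> output (4, 'b'), add 'bb' as idx 6
Step 7: w='cc' (idx 2), end of input -> output (2, '')


Encoded: [(0, 'c'), (1, 'c'), (2, 'c'), (0, 'b'), (1, 'b'), (4, 'b'), (2, '')]


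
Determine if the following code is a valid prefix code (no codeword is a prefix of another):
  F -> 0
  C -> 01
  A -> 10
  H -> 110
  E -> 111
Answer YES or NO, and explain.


Checking each pair (does one codeword prefix another?):
  F='0' vs C='01': prefix -- VIOLATION

NO -- this is NOT a valid prefix code. F (0) is a prefix of C (01).


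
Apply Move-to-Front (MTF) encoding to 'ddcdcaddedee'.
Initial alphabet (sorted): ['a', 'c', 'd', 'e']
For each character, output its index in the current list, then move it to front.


MTF encoding:
'd': index 2 in ['a', 'c', 'd', 'e'] -> ['d', 'a', 'c', 'e']
'd': index 0 in ['d', 'a', 'c', 'e'] -> ['d', 'a', 'c', 'e']
'c': index 2 in ['d', 'a', 'c', 'e'] -> ['c', 'd', 'a', 'e']
'd': index 1 in ['c', 'd', 'a', 'e'] -> ['d', 'c', 'a', 'e']
'c': index 1 in ['d', 'c', 'a', 'e'] -> ['c', 'd', 'a', 'e']
'a': index 2 in ['c', 'd', 'a', 'e'] -> ['a', 'c', 'd', 'e']
'd': index 2 in ['a', 'c', 'd', 'e'] -> ['d', 'a', 'c', 'e']
'd': index 0 in ['d', 'a', 'c', 'e'] -> ['d', 'a', 'c', 'e']
'e': index 3 in ['d', 'a', 'c', 'e'] -> ['e', 'd', 'a', 'c']
'd': index 1 in ['e', 'd', 'a', 'c'] -> ['d', 'e', 'a', 'c']
'e': index 1 in ['d', 'e', 'a', 'c'] -> ['e', 'd', 'a', 'c']
'e': index 0 in ['e', 'd', 'a', 'c'] -> ['e', 'd', 'a', 'c']


Output: [2, 0, 2, 1, 1, 2, 2, 0, 3, 1, 1, 0]


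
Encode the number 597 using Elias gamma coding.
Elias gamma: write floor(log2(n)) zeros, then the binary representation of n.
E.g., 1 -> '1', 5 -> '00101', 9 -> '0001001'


num_bits = floor(log2(597)) + 1 = 10
leading_zeros = num_bits - 1 = 9
binary(597) = 1001010101

Elias gamma(597) = '000000000' + '1001010101' = 0000000001001010101 (19 bits)


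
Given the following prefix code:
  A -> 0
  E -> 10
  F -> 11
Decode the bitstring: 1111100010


Decoding step by step:
Bits 11 -> F
Bits 11 -> F
Bits 10 -> E
Bits 0 -> A
Bits 0 -> A
Bits 10 -> E


Decoded message: FFEAAE


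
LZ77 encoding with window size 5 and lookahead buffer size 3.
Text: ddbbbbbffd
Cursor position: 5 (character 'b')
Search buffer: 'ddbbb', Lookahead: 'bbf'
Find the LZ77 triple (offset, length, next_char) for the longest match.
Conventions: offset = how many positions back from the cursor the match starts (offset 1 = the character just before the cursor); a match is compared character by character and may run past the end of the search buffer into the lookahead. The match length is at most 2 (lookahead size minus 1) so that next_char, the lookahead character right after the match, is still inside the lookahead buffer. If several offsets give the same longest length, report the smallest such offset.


Try each offset into the search buffer:
  offset=1 (pos 4, char 'b'): match length 2
  offset=2 (pos 3, char 'b'): match length 2
  offset=3 (pos 2, char 'b'): match length 2
  offset=4 (pos 1, char 'd'): match length 0
  offset=5 (pos 0, char 'd'): match length 0
Longest match has length 2, found at offsets 1, 2, 3; take the smallest, offset 1.
next_char = character at position 5 + 2 = 7 -> 'f'

Best match: offset=1, length=2 (matching 'bb' starting at position 4)
LZ77 triple: (1, 2, 'f')


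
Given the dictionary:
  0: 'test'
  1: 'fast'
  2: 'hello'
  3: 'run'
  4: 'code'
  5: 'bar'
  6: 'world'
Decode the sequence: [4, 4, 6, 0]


Look up each index in the dictionary:
  4 -> 'code'
  4 -> 'code'
  6 -> 'world'
  0 -> 'test'

Decoded: "code code world test"


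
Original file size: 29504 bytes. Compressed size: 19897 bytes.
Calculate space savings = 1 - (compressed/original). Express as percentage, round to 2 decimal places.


ratio = compressed/original = 19897/29504 = 0.674383
savings = 1 - ratio = 1 - 0.674383 = 0.325617
as a percentage: 0.325617 * 100 = 32.56%

Space savings = 1 - 19897/29504 = 32.56%


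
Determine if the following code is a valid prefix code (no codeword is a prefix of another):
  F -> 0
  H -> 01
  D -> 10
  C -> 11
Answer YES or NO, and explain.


Checking each pair (does one codeword prefix another?):
  F='0' vs H='01': prefix -- VIOLATION

NO -- this is NOT a valid prefix code. F (0) is a prefix of H (01).


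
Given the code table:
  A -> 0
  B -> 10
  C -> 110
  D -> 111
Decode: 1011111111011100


Decoding:
10 -> B
111 -> D
111 -> D
110 -> C
111 -> D
0 -> A
0 -> A


Result: BDDCDAA


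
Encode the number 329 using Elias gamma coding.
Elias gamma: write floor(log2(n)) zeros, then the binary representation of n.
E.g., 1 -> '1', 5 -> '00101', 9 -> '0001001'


num_bits = floor(log2(329)) + 1 = 9
leading_zeros = num_bits - 1 = 8
binary(329) = 101001001

Elias gamma(329) = '00000000' + '101001001' = 00000000101001001 (17 bits)


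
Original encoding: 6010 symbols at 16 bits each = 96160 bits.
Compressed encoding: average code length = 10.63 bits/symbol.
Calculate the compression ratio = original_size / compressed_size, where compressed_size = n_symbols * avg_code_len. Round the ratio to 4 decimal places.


original_size = n_symbols * orig_bits = 6010 * 16 = 96160 bits
compressed_size = n_symbols * avg_code_len = 6010 * 10.63 = 63886.3 bits
ratio = original_size / compressed_size = 96160 / 63886.3 = 1.5052

Compression ratio = 1.5052


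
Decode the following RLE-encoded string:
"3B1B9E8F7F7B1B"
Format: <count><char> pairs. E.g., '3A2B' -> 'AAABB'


Expanding each <count><char> pair:
  3B -> 'BBB'
  1B -> 'B'
  9E -> 'EEEEEEEEE'
  8F -> 'FFFFFFFF'
  7F -> 'FFFFFFF'
  7B -> 'BBBBBBB'
  1B -> 'B'

Decoded = BBBBEEEEEEEEEFFFFFFFFFFFFFFFBBBBBBBB


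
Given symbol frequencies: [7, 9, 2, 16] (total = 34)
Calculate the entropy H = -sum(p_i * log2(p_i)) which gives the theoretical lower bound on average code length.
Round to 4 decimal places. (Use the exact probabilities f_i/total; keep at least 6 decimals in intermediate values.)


Per-symbol terms -p_i * log2(p_i) with p_i = f_i/34:
  p = 7/34 = 0.205882: log2(p) = -2.280108, -p*log2(p) = 0.469434
  p = 9/34 = 0.264706: log2(p) = -1.917538, -p*log2(p) = 0.507584
  p = 2/34 = 0.058824: log2(p) = -4.087463, -p*log2(p) = 0.240439
  p = 16/34 = 0.470588: log2(p) = -1.087463, -p*log2(p) = 0.511747
H = 0.469434 + 0.507584 + 0.240439 + 0.511747 = 1.729204

H = 1.7292 bits/symbol


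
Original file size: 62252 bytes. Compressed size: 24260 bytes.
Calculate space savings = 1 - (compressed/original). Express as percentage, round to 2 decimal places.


ratio = compressed/original = 24260/62252 = 0.389706
savings = 1 - ratio = 1 - 0.389706 = 0.610294
as a percentage: 0.610294 * 100 = 61.03%

Space savings = 1 - 24260/62252 = 61.03%


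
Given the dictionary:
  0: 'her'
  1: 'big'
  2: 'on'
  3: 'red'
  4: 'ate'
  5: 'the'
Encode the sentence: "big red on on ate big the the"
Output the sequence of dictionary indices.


Look up each word in the dictionary:
  'big' -> 1
  'red' -> 3
  'on' -> 2
  'on' -> 2
  'ate' -> 4
  'big' -> 1
  'the' -> 5
  'the' -> 5

Encoded: [1, 3, 2, 2, 4, 1, 5, 5]


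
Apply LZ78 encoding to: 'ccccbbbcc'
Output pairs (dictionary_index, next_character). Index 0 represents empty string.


LZ78 encoding steps:
Dictionary: {0: ''}
Step 1: w='' (idx 0), next='c' -> output (0, 'c'), add 'c' as idx 1
Step 2: w='c' (idx 1), next='c' -> output (1, 'c'), add 'cc' as idx 2
Step 3: w='c' (idx 1), next='b' -> output (1, 'b'), add 'cb' as idx 3
Step 4: w='' (idx 0), next='b' -> output (0, 'b'), add 'b' as idx 4
Step 5: w='b' (idx 4), next='c' -> output (4, 'c'), add 'bc' as idx 5
Step 6: w='c' (idx 1), end of input -> output (1, '')


Encoded: [(0, 'c'), (1, 'c'), (1, 'b'), (0, 'b'), (4, 'c'), (1, '')]


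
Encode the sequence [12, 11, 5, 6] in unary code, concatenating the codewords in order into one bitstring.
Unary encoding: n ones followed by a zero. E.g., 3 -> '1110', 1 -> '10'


Encode each number as n ones followed by a terminating 0:
  12 -> 1111111111110 (13 bits)
  11 -> 111111111110 (12 bits)
  5 -> 111110 (6 bits)
  6 -> 1111110 (7 bits)
Total length = 13 + 12 + 6 + 7 = 38 bits.

Unary([12, 11, 5, 6]) = 11111111111101111111111101111101111110 (38 bits)


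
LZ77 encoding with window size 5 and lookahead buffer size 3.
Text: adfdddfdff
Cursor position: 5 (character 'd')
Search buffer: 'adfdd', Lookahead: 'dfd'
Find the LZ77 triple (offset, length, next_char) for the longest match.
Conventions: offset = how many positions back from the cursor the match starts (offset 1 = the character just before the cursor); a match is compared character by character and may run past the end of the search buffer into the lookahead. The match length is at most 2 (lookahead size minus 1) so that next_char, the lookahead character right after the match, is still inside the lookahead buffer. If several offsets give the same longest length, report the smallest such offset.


Try each offset into the search buffer:
  offset=1 (pos 4, char 'd'): match length 1
  offset=2 (pos 3, char 'd'): match length 1
  offset=3 (pos 2, char 'f'): match length 0
  offset=4 (pos 1, char 'd'): match length 2
  offset=5 (pos 0, char 'a'): match length 0
Longest match has length 2 at offset 4.
next_char = character at position 5 + 2 = 7 -> 'd'

Best match: offset=4, length=2 (matching 'df' starting at position 1)
LZ77 triple: (4, 2, 'd')


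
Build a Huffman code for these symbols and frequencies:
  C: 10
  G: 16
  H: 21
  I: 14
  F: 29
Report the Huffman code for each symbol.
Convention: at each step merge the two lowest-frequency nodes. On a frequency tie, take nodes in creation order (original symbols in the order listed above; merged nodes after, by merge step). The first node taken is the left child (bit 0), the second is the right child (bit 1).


Huffman tree construction:
Step 1: Merge C(10) + I(14) = 24
Step 2: Merge G(16) + H(21) = 37
Step 3: Merge (C+I)(24) + F(29) = 53
Step 4: Merge (G+H)(37) + ((C+I)+F)(53) = 90
Read each symbol's code off the tree from the root (left child = 0, right child = 1).

Codes:
  C: 100 (length 3)
  G: 00 (length 2)
  H: 01 (length 2)
  I: 101 (length 3)
  F: 11 (length 2)
Average code length: 204/90 = 2.2667 bits/symbol


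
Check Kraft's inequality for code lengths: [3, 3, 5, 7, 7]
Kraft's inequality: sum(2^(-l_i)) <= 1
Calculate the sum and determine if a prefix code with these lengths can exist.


Sum = 2^(-3) + 2^(-3) + 2^(-5) + 2^(-7) + 2^(-7)
    = 0.125 + 0.125 + 0.03125 + 0.0078125 + 0.0078125
    = 38/128 = 0.296875
Since 0.296875 <= 1, Kraft's inequality IS satisfied.
A prefix code with these lengths CAN exist.

Kraft sum = 0.296875. Satisfied.


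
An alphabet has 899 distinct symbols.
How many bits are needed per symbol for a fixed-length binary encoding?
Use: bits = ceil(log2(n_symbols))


log2(899) = 9.8122
Bracket: 2^9 = 512 < 899 <= 2^10 = 1024
So ceil(log2(899)) = 10

bits = ceil(log2(899)) = ceil(9.8122) = 10 bits


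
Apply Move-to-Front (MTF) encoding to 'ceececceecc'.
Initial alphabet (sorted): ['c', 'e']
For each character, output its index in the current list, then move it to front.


MTF encoding:
'c': index 0 in ['c', 'e'] -> ['c', 'e']
'e': index 1 in ['c', 'e'] -> ['e', 'c']
'e': index 0 in ['e', 'c'] -> ['e', 'c']
'c': index 1 in ['e', 'c'] -> ['c', 'e']
'e': index 1 in ['c', 'e'] -> ['e', 'c']
'c': index 1 in ['e', 'c'] -> ['c', 'e']
'c': index 0 in ['c', 'e'] -> ['c', 'e']
'e': index 1 in ['c', 'e'] -> ['e', 'c']
'e': index 0 in ['e', 'c'] -> ['e', 'c']
'c': index 1 in ['e', 'c'] -> ['c', 'e']
'c': index 0 in ['c', 'e'] -> ['c', 'e']


Output: [0, 1, 0, 1, 1, 1, 0, 1, 0, 1, 0]


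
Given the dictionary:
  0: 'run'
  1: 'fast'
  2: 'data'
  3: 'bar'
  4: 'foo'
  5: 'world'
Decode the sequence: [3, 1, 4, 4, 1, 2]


Look up each index in the dictionary:
  3 -> 'bar'
  1 -> 'fast'
  4 -> 'foo'
  4 -> 'foo'
  1 -> 'fast'
  2 -> 'data'

Decoded: "bar fast foo foo fast data"


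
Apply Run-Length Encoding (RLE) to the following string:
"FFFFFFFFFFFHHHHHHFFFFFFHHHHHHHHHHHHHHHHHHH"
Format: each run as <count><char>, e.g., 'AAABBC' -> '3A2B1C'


Scanning runs left to right:
  i=0: run of 'F' x 11 -> '11F'
  i=11: run of 'H' x 6 -> '6H'
  i=17: run of 'F' x 6 -> '6F'
  i=23: run of 'H' x 19 -> '19H'

RLE = 11F6H6F19H


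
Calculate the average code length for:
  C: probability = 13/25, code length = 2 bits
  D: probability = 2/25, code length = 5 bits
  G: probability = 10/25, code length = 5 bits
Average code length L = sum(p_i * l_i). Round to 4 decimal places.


Weighted contributions p_i * l_i:
  C: (13/25) * 2 = 26/25
  D: (2/25) * 5 = 10/25
  G: (10/25) * 5 = 50/25
Sum = (26 + 10 + 50)/25 = 86/25

L = 86/25 = 3.4400 bits/symbol


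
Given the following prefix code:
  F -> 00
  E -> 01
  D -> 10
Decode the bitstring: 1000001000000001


Decoding step by step:
Bits 10 -> D
Bits 00 -> F
Bits 00 -> F
Bits 10 -> D
Bits 00 -> F
Bits 00 -> F
Bits 00 -> F
Bits 01 -> E


Decoded message: DFFDFFFE


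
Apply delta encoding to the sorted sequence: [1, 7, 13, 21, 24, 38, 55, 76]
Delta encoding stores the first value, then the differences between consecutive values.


First value: 1
Deltas:
  7 - 1 = 6
  13 - 7 = 6
  21 - 13 = 8
  24 - 21 = 3
  38 - 24 = 14
  55 - 38 = 17
  76 - 55 = 21


Delta encoded: [1, 6, 6, 8, 3, 14, 17, 21]


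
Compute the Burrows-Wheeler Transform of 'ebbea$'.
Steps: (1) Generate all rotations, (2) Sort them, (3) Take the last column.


Rotations (sorted):
  0: $ebbea -> last char: a
  1: a$ebbe -> last char: e
  2: bbea$e -> last char: e
  3: bea$eb -> last char: b
  4: ea$ebb -> last char: b
  5: ebbea$ -> last char: $


BWT = aeebb$


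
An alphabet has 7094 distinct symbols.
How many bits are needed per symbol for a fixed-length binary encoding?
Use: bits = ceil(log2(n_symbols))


log2(7094) = 12.7924
Bracket: 2^12 = 4096 < 7094 <= 2^13 = 8192
So ceil(log2(7094)) = 13

bits = ceil(log2(7094)) = ceil(12.7924) = 13 bits


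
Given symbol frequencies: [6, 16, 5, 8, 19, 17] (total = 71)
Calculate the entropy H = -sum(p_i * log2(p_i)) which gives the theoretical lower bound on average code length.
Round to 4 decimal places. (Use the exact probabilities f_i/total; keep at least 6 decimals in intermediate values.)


Per-symbol terms -p_i * log2(p_i) with p_i = f_i/71:
  p = 6/71 = 0.084507: log2(p) = -3.564785, -p*log2(p) = 0.301249
  p = 16/71 = 0.225352: log2(p) = -2.149747, -p*log2(p) = 0.484450
  p = 5/71 = 0.070423: log2(p) = -3.827819, -p*log2(p) = 0.269565
  p = 8/71 = 0.112676: log2(p) = -3.149747, -p*log2(p) = 0.354901
  p = 19/71 = 0.267606: log2(p) = -1.901820, -p*log2(p) = 0.508938
  p = 17/71 = 0.239437: log2(p) = -2.062284, -p*log2(p) = 0.493786
H = 0.301249 + 0.484450 + 0.269565 + 0.354901 + 0.508938 + 0.493786 = 2.412889

H = 2.4129 bits/symbol


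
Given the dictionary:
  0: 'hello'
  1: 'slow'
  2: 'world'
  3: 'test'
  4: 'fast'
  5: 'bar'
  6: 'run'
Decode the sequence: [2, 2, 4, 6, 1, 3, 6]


Look up each index in the dictionary:
  2 -> 'world'
  2 -> 'world'
  4 -> 'fast'
  6 -> 'run'
  1 -> 'slow'
  3 -> 'test'
  6 -> 'run'

Decoded: "world world fast run slow test run"


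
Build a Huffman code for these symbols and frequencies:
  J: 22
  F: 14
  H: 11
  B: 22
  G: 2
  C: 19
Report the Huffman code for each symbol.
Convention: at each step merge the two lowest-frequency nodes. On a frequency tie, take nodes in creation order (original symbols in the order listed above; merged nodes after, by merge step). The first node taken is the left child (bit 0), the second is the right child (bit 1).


Huffman tree construction:
Step 1: Merge G(2) + H(11) = 13
Step 2: Merge (G+H)(13) + F(14) = 27
Step 3: Merge C(19) + J(22) = 41
Step 4: Merge B(22) + ((G+H)+F)(27) = 49
Step 5: Merge (C+J)(41) + (B+((G+H)+F))(49) = 90
Read each symbol's code off the tree from the root (left child = 0, right child = 1).

Codes:
  J: 01 (length 2)
  F: 111 (length 3)
  H: 1101 (length 4)
  B: 10 (length 2)
  G: 1100 (length 4)
  C: 00 (length 2)
Average code length: 220/90 = 2.4444 bits/symbol


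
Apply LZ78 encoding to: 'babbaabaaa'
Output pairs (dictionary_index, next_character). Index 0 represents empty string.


LZ78 encoding steps:
Dictionary: {0: ''}
Step 1: w='' (idx 0), next='b' -> output (0, 'b'), add 'b' as idx 1
Step 2: w='' (idx 0), next='a' -> output (0, 'a'), add 'a' as idx 2
Step 3: w='b' (idx 1), next='b' -> output (1, 'b'), add 'bb' as idx 3
Step 4: w='a' (idx 2), next='a' -> output (2, 'a'), add 'aa' as idx 4
Step 5: w='b' (idx 1), next='a' -> output (1, 'a'), add 'ba' as idx 5
Step 6: w='aa' (idx 4), end of input -> output (4, '')


Encoded: [(0, 'b'), (0, 'a'), (1, 'b'), (2, 'a'), (1, 'a'), (4, '')]


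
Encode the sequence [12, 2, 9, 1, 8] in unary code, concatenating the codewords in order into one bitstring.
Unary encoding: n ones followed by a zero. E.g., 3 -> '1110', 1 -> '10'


Encode each number as n ones followed by a terminating 0:
  12 -> 1111111111110 (13 bits)
  2 -> 110 (3 bits)
  9 -> 1111111110 (10 bits)
  1 -> 10 (2 bits)
  8 -> 111111110 (9 bits)
Total length = 13 + 3 + 10 + 2 + 9 = 37 bits.

Unary([12, 2, 9, 1, 8]) = 1111111111110110111111111010111111110 (37 bits)


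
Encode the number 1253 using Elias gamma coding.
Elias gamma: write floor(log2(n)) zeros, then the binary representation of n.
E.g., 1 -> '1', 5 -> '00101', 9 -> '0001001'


num_bits = floor(log2(1253)) + 1 = 11
leading_zeros = num_bits - 1 = 10
binary(1253) = 10011100101

Elias gamma(1253) = '0000000000' + '10011100101' = 000000000010011100101 (21 bits)


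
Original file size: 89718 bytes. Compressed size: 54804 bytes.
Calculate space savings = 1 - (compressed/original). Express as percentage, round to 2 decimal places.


ratio = compressed/original = 54804/89718 = 0.610847
savings = 1 - ratio = 1 - 0.610847 = 0.389153
as a percentage: 0.389153 * 100 = 38.92%

Space savings = 1 - 54804/89718 = 38.92%


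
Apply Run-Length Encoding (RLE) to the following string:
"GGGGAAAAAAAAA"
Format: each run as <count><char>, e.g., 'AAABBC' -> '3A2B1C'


Scanning runs left to right:
  i=0: run of 'G' x 4 -> '4G'
  i=4: run of 'A' x 9 -> '9A'

RLE = 4G9A


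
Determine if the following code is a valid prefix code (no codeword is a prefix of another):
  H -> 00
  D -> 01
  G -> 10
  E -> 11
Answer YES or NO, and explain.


Checking each pair (does one codeword prefix another?):
  H='00' vs D='01': no prefix
  H='00' vs G='10': no prefix
  H='00' vs E='11': no prefix
  D='01' vs H='00': no prefix
  D='01' vs G='10': no prefix
  D='01' vs E='11': no prefix
  G='10' vs H='00': no prefix
  G='10' vs D='01': no prefix
  G='10' vs E='11': no prefix
  E='11' vs H='00': no prefix
  E='11' vs D='01': no prefix
  E='11' vs G='10': no prefix
No violation found over all pairs.

YES -- this is a valid prefix code. No codeword is a prefix of any other codeword.


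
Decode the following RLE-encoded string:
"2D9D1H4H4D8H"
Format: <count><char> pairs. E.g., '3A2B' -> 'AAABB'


Expanding each <count><char> pair:
  2D -> 'DD'
  9D -> 'DDDDDDDDD'
  1H -> 'H'
  4H -> 'HHHH'
  4D -> 'DDDD'
  8H -> 'HHHHHHHH'

Decoded = DDDDDDDDDDDHHHHHDDDDHHHHHHHH


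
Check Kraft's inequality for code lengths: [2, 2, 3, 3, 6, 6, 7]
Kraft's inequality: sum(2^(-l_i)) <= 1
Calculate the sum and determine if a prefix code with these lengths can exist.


Sum = 2^(-2) + 2^(-2) + 2^(-3) + 2^(-3) + 2^(-6) + 2^(-6) + 2^(-7)
    = 0.25 + 0.25 + 0.125 + 0.125 + 0.015625 + 0.015625 + 0.0078125
    = 101/128 = 0.7890625
Since 0.7890625 <= 1, Kraft's inequality IS satisfied.
A prefix code with these lengths CAN exist.

Kraft sum = 0.7890625. Satisfied.


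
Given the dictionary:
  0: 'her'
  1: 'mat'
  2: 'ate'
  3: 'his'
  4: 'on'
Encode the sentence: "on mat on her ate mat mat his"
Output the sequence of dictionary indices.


Look up each word in the dictionary:
  'on' -> 4
  'mat' -> 1
  'on' -> 4
  'her' -> 0
  'ate' -> 2
  'mat' -> 1
  'mat' -> 1
  'his' -> 3

Encoded: [4, 1, 4, 0, 2, 1, 1, 3]


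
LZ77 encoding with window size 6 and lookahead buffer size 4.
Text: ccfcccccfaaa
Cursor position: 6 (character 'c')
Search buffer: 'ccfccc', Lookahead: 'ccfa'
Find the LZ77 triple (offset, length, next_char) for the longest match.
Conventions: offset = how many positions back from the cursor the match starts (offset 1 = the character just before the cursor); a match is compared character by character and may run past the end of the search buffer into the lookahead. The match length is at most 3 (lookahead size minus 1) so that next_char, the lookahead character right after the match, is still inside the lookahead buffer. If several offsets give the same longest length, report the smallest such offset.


Try each offset into the search buffer:
  offset=1 (pos 5, char 'c'): match length 2
  offset=2 (pos 4, char 'c'): match length 2
  offset=3 (pos 3, char 'c'): match length 2
  offset=4 (pos 2, char 'f'): match length 0
  offset=5 (pos 1, char 'c'): match length 1
  offset=6 (pos 0, char 'c'): match length 3
Longest match has length 3 at offset 6.
next_char = character at position 6 + 3 = 9 -> 'a'

Best match: offset=6, length=3 (matching 'ccf' starting at position 0)
LZ77 triple: (6, 3, 'a')


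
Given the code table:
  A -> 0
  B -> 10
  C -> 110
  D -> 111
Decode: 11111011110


Decoding:
111 -> D
110 -> C
111 -> D
10 -> B


Result: DCDB


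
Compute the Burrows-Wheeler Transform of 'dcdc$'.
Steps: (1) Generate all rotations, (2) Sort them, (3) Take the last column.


Rotations (sorted):
  0: $dcdc -> last char: c
  1: c$dcd -> last char: d
  2: cdc$d -> last char: d
  3: dc$dc -> last char: c
  4: dcdc$ -> last char: $


BWT = cddc$


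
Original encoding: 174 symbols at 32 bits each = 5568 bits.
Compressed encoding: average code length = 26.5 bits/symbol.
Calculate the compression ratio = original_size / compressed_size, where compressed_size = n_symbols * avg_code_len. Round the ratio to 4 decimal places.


original_size = n_symbols * orig_bits = 174 * 32 = 5568 bits
compressed_size = n_symbols * avg_code_len = 174 * 26.5 = 4611.0 bits
ratio = original_size / compressed_size = 5568 / 4611.0 = 1.2075

Compression ratio = 1.2075


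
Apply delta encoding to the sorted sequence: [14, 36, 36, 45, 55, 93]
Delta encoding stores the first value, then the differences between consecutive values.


First value: 14
Deltas:
  36 - 14 = 22
  36 - 36 = 0
  45 - 36 = 9
  55 - 45 = 10
  93 - 55 = 38


Delta encoded: [14, 22, 0, 9, 10, 38]


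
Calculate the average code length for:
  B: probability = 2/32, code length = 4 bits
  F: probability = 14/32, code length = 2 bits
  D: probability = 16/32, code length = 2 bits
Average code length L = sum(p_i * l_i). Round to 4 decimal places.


Weighted contributions p_i * l_i:
  B: (2/32) * 4 = 8/32
  F: (14/32) * 2 = 28/32
  D: (16/32) * 2 = 32/32
Sum = (8 + 28 + 32)/32 = 68/32

L = 68/32 = 2.1250 bits/symbol


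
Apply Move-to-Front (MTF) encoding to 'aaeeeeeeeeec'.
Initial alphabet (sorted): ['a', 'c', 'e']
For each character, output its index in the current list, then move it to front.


MTF encoding:
'a': index 0 in ['a', 'c', 'e'] -> ['a', 'c', 'e']
'a': index 0 in ['a', 'c', 'e'] -> ['a', 'c', 'e']
'e': index 2 in ['a', 'c', 'e'] -> ['e', 'a', 'c']
'e': index 0 in ['e', 'a', 'c'] -> ['e', 'a', 'c']
'e': index 0 in ['e', 'a', 'c'] -> ['e', 'a', 'c']
'e': index 0 in ['e', 'a', 'c'] -> ['e', 'a', 'c']
'e': index 0 in ['e', 'a', 'c'] -> ['e', 'a', 'c']
'e': index 0 in ['e', 'a', 'c'] -> ['e', 'a', 'c']
'e': index 0 in ['e', 'a', 'c'] -> ['e', 'a', 'c']
'e': index 0 in ['e', 'a', 'c'] -> ['e', 'a', 'c']
'e': index 0 in ['e', 'a', 'c'] -> ['e', 'a', 'c']
'c': index 2 in ['e', 'a', 'c'] -> ['c', 'e', 'a']


Output: [0, 0, 2, 0, 0, 0, 0, 0, 0, 0, 0, 2]


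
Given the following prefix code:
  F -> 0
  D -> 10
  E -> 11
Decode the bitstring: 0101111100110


Decoding step by step:
Bits 0 -> F
Bits 10 -> D
Bits 11 -> E
Bits 11 -> E
Bits 10 -> D
Bits 0 -> F
Bits 11 -> E
Bits 0 -> F


Decoded message: FDEEDFEF


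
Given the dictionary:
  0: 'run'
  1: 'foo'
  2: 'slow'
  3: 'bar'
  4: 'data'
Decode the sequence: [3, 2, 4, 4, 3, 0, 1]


Look up each index in the dictionary:
  3 -> 'bar'
  2 -> 'slow'
  4 -> 'data'
  4 -> 'data'
  3 -> 'bar'
  0 -> 'run'
  1 -> 'foo'

Decoded: "bar slow data data bar run foo"


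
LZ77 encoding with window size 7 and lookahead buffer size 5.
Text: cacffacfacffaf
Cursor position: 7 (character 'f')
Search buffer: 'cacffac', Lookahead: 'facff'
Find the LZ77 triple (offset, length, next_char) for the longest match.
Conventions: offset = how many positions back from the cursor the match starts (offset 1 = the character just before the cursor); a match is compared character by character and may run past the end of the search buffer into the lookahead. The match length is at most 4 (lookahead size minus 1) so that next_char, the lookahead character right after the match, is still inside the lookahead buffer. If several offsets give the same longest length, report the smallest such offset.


Try each offset into the search buffer:
  offset=1 (pos 6, char 'c'): match length 0
  offset=2 (pos 5, char 'a'): match length 0
  offset=3 (pos 4, char 'f'): match length 4
  offset=4 (pos 3, char 'f'): match length 1
  offset=5 (pos 2, char 'c'): match length 0
  offset=6 (pos 1, char 'a'): match length 0
  offset=7 (pos 0, char 'c'): match length 0
Longest match has length 4 at offset 3.
next_char = character at position 7 + 4 = 11 -> 'f'

Best match: offset=3, length=4 (matching 'facf' starting at position 4)
LZ77 triple: (3, 4, 'f')


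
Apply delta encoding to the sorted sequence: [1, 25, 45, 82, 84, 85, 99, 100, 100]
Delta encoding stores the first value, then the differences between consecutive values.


First value: 1
Deltas:
  25 - 1 = 24
  45 - 25 = 20
  82 - 45 = 37
  84 - 82 = 2
  85 - 84 = 1
  99 - 85 = 14
  100 - 99 = 1
  100 - 100 = 0


Delta encoded: [1, 24, 20, 37, 2, 1, 14, 1, 0]


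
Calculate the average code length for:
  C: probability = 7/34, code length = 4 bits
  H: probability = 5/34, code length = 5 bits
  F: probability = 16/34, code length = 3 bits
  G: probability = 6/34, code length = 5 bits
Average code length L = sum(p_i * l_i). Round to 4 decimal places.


Weighted contributions p_i * l_i:
  C: (7/34) * 4 = 28/34
  H: (5/34) * 5 = 25/34
  F: (16/34) * 3 = 48/34
  G: (6/34) * 5 = 30/34
Sum = (28 + 25 + 48 + 30)/34 = 131/34

L = 131/34 = 3.8529 bits/symbol


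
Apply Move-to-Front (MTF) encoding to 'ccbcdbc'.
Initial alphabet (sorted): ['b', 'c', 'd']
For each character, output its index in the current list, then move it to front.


MTF encoding:
'c': index 1 in ['b', 'c', 'd'] -> ['c', 'b', 'd']
'c': index 0 in ['c', 'b', 'd'] -> ['c', 'b', 'd']
'b': index 1 in ['c', 'b', 'd'] -> ['b', 'c', 'd']
'c': index 1 in ['b', 'c', 'd'] -> ['c', 'b', 'd']
'd': index 2 in ['c', 'b', 'd'] -> ['d', 'c', 'b']
'b': index 2 in ['d', 'c', 'b'] -> ['b', 'd', 'c']
'c': index 2 in ['b', 'd', 'c'] -> ['c', 'b', 'd']


Output: [1, 0, 1, 1, 2, 2, 2]


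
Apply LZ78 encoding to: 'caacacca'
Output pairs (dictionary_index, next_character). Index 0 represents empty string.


LZ78 encoding steps:
Dictionary: {0: ''}
Step 1: w='' (idx 0), next='c' -> output (0, 'c'), add 'c' as idx 1
Step 2: w='' (idx 0), next='a' -> output (0, 'a'), add 'a' as idx 2
Step 3: w='a' (idx 2), next='c' -> output (2, 'c'), add 'ac' as idx 3
Step 4: w='ac' (idx 3), next='c' -> output (3, 'c'), add 'acc' as idx 4
Step 5: w='a' (idx 2), end of input -> output (2, '')


Encoded: [(0, 'c'), (0, 'a'), (2, 'c'), (3, 'c'), (2, '')]


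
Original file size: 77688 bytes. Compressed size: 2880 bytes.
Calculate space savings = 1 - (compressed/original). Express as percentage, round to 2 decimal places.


ratio = compressed/original = 2880/77688 = 0.037071
savings = 1 - ratio = 1 - 0.037071 = 0.962929
as a percentage: 0.962929 * 100 = 96.29%

Space savings = 1 - 2880/77688 = 96.29%


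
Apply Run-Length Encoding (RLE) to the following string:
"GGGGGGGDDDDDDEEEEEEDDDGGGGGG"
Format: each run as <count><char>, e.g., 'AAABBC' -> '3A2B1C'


Scanning runs left to right:
  i=0: run of 'G' x 7 -> '7G'
  i=7: run of 'D' x 6 -> '6D'
  i=13: run of 'E' x 6 -> '6E'
  i=19: run of 'D' x 3 -> '3D'
  i=22: run of 'G' x 6 -> '6G'

RLE = 7G6D6E3D6G


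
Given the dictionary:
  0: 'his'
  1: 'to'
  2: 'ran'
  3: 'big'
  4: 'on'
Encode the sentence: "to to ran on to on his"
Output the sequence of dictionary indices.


Look up each word in the dictionary:
  'to' -> 1
  'to' -> 1
  'ran' -> 2
  'on' -> 4
  'to' -> 1
  'on' -> 4
  'his' -> 0

Encoded: [1, 1, 2, 4, 1, 4, 0]
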